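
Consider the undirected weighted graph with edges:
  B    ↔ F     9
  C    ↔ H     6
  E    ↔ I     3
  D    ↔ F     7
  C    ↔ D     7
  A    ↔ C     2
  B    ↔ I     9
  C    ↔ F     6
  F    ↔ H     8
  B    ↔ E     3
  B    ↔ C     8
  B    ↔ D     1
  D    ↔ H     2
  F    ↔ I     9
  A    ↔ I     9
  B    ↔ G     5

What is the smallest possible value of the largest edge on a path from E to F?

6

A few of the E→F routes:
E - B - D - C - F: max(3, 1, 7, 6) = 7
E - B - D - H - C - F: max(3, 1, 2, 6, 6) = 6
E - B - D - H - F: max(3, 1, 2, 8) = 8
E - B - D - F: max(3, 1, 7) = 7
The minimum achievable maximum is 6.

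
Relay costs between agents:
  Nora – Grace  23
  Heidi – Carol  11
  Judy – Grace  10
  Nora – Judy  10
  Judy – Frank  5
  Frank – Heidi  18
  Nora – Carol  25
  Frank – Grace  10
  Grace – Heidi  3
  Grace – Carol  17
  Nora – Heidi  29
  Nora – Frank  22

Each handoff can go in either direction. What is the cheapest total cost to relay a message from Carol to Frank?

24

A few of the Carol→Frank routes:
Carol → Heidi → Grace → Frank: 11 + 3 + 10 = 24
Carol → Grace → Frank: 17 + 10 = 27
Carol → Heidi → Frank: 11 + 18 = 29
Carol → Grace → Judy → Frank: 17 + 10 + 5 = 32
Carol → Heidi → Grace → Judy → Frank: 11 + 3 + 10 + 5 = 29
Shortest: 24.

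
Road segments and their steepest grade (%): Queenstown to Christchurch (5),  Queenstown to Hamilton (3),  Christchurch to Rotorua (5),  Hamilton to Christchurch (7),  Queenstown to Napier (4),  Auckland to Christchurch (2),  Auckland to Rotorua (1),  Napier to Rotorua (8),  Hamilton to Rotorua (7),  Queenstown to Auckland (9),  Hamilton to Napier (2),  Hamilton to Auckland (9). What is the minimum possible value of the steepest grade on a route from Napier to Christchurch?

Some routes from Napier to Christchurch:
Napier→Hamilton→Christchurch: max(2, 7) = 7
Napier→Hamilton→Queenstown→Christchurch: max(2, 3, 5) = 5
Napier→Hamilton→Rotorua→Auckland→Christchurch: max(2, 7, 1, 2) = 7
Napier→Queenstown→Christchurch: max(4, 5) = 5
Napier→Hamilton→Rotorua→Christchurch: max(2, 7, 5) = 7
Napier→Queenstown→Hamilton→Rotorua→Auckland→Christchurch: max(4, 3, 7, 1, 2) = 7
Best route has worst link 5%.

5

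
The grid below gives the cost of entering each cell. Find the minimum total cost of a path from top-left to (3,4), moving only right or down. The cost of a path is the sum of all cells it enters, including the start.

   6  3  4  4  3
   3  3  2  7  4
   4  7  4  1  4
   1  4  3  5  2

Best path: (0,0)→(0,1)→(1,1)→(1,2)→(2,2)→(2,3)→(2,4)→(3,4)
Cost: 6 + 3 + 3 + 2 + 4 + 1 + 4 + 2 = 25
(Top row then right column would cost 30.)

25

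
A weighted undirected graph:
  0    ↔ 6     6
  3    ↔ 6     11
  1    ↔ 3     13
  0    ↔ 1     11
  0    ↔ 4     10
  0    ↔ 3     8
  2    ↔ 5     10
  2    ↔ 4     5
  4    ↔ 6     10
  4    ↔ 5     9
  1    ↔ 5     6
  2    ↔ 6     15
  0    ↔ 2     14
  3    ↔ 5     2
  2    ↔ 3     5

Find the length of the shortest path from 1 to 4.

15

Comparing a few candidate routes:
1 → 3 → 2 → 4: 13 + 5 + 5 = 23
1 → 5 → 2 → 4: 6 + 10 + 5 = 21
1 → 5 → 4: 6 + 9 = 15
1 → 0 → 4: 11 + 10 = 21
1 → 3 → 5 → 4: 13 + 2 + 9 = 24
1 → 5 → 3 → 2 → 4: 6 + 2 + 5 + 5 = 18
Shortest: 15.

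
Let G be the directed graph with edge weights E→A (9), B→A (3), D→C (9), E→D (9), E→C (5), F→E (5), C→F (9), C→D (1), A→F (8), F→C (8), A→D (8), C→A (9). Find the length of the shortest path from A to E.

13

Routes from A to E:
A → F → E: 8 + 5 = 13
A → D → C → F → E: 8 + 9 + 9 + 5 = 31
Shortest: 13.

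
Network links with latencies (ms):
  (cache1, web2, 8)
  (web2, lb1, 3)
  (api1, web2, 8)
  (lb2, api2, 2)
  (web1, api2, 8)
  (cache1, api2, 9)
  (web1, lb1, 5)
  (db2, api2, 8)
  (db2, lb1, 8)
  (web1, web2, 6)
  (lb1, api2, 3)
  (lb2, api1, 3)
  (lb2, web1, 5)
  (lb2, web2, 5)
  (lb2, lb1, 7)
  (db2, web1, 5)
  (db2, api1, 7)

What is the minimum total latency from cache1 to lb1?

11

Comparing a few candidate routes:
cache1 -> web2 -> lb1: 8 + 3 = 11
cache1 -> api2 -> lb2 -> lb1: 9 + 2 + 7 = 18
cache1 -> api2 -> lb1: 9 + 3 = 12
Shortest: 11 ms.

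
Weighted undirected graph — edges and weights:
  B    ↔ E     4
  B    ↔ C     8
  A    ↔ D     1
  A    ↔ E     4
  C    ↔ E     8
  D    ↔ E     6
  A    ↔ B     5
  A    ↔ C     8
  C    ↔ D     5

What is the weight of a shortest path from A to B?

Some routes from A to B:
A - E - B: 4 + 4 = 8
A - C - B: 8 + 8 = 16
A - B: 5
A - D - E - B: 1 + 6 + 4 = 11
A - D - C - B: 1 + 5 + 8 = 14
The minimum is 5.

5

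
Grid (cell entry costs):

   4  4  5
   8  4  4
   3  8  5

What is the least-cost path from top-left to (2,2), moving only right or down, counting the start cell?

21

Take [0,0] [0,1] [1,1] [1,2] [2,2] for a total of 4 + 4 + 4 + 4 + 5 = 21.
For comparison, the top-then-right route costs 22.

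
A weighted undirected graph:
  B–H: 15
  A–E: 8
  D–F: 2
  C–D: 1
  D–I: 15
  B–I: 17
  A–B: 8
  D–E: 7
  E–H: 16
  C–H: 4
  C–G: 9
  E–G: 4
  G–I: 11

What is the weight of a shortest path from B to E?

A few of the B→E routes:
B → I → D → E: 17 + 15 + 7 = 39
B → H → C → D → E: 15 + 4 + 1 + 7 = 27
B → I → G → E: 17 + 11 + 4 = 32
B → H → C → G → E: 15 + 4 + 9 + 4 = 32
B → H → E: 15 + 16 = 31
B → A → E: 8 + 8 = 16
The minimum is 16.

16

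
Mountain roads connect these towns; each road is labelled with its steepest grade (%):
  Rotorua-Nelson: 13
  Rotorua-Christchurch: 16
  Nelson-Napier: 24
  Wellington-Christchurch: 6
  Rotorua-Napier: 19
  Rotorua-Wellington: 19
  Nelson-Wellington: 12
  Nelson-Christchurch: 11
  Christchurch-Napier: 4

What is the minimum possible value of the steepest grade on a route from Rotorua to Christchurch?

Checking several routes:
Rotorua → Nelson → Christchurch: max(13, 11) = 13
Rotorua → Nelson → Wellington → Christchurch: max(13, 12, 6) = 13
Rotorua → Christchurch: max(16) = 16
Rotorua → Napier → Christchurch: max(19, 4) = 19
Smallest bottleneck: 13%.

13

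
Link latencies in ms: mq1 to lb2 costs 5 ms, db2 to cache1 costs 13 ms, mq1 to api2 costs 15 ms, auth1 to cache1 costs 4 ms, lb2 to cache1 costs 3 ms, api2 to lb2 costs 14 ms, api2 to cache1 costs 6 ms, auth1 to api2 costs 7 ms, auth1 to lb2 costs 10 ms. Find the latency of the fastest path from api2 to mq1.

14

Candidate routes:
api2-cache1-auth1-lb2-mq1: 6 + 4 + 10 + 5 = 25
api2-auth1-lb2-mq1: 7 + 10 + 5 = 22
api2-mq1: 15
api2-auth1-cache1-lb2-mq1: 7 + 4 + 3 + 5 = 19
api2-lb2-mq1: 14 + 5 = 19
api2-cache1-lb2-mq1: 6 + 3 + 5 = 14
The minimum is 14 ms.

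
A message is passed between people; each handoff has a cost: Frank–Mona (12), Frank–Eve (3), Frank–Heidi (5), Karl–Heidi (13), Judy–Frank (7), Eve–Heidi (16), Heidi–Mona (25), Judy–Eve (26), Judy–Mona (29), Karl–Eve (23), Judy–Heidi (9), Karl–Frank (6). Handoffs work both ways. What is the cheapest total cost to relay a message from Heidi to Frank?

5

Checking several routes:
Heidi-Karl-Frank: 13 + 6 = 19
Heidi-Judy-Frank: 9 + 7 = 16
Heidi-Frank: 5
Shortest: 5.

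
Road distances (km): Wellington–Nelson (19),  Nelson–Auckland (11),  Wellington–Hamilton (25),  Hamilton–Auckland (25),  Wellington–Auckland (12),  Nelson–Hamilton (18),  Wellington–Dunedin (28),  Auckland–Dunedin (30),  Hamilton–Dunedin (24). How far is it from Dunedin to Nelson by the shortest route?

41

Some routes from Dunedin to Nelson:
Dunedin -> Auckland -> Nelson: 30 + 11 = 41
Dunedin -> Hamilton -> Nelson: 24 + 18 = 42
Dunedin -> Wellington -> Nelson: 28 + 19 = 47
Shortest: 41 km.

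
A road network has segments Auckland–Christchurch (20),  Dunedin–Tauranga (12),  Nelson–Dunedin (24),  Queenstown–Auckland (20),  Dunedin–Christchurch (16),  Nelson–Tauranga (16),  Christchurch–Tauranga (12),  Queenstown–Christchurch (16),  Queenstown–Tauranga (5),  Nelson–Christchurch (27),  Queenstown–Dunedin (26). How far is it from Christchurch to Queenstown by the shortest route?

16

Checking several routes:
Christchurch-Dunedin-Tauranga-Queenstown: 16 + 12 + 5 = 33
Christchurch-Auckland-Queenstown: 20 + 20 = 40
Christchurch-Tauranga-Queenstown: 12 + 5 = 17
Christchurch-Queenstown: 16
Shortest: 16 mi.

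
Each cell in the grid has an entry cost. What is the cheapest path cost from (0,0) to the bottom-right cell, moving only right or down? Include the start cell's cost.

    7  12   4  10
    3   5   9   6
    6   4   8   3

Best path: [0,0]→[1,0]→[1,1]→[2,1]→[2,2]→[2,3]
Cost: 7 + 3 + 5 + 4 + 8 + 3 = 30
(Top row then right column would cost 42.)

30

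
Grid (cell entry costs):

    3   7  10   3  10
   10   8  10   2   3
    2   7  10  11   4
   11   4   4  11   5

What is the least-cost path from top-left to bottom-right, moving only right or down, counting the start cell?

37

Path (0,0)→(0,1)→(0,2)→(0,3)→(1,3)→(1,4)→(2,4)→(3,4): 3 + 7 + 10 + 3 + 2 + 3 + 4 + 5 = 37.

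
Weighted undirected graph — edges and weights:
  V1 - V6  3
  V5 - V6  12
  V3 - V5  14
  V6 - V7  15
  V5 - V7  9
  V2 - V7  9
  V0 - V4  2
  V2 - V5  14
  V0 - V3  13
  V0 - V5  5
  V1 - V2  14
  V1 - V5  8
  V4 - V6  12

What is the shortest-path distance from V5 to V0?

Comparing a few candidate routes:
V5 -> V1 -> V6 -> V4 -> V0: 8 + 3 + 12 + 2 = 25
V5 -> V3 -> V0: 14 + 13 = 27
V5 -> V6 -> V4 -> V0: 12 + 12 + 2 = 26
V5 -> V7 -> V6 -> V4 -> V0: 9 + 15 + 12 + 2 = 38
V5 -> V0: 5
Shortest: 5.

5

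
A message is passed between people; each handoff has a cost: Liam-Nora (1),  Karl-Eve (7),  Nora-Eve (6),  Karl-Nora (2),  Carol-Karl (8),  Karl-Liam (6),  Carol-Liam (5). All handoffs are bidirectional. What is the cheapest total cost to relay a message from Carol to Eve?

Some routes from Carol to Eve:
Carol -> Liam -> Nora -> Karl -> Eve: 5 + 1 + 2 + 7 = 15
Carol -> Karl -> Nora -> Eve: 8 + 2 + 6 = 16
Carol -> Liam -> Karl -> Eve: 5 + 6 + 7 = 18
Carol -> Liam -> Nora -> Eve: 5 + 1 + 6 = 12
Carol -> Karl -> Eve: 8 + 7 = 15
Shortest: 12.

12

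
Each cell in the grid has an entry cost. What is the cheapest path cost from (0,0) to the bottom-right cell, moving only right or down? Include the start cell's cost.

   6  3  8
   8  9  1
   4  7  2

One optimal route is (0,0) -> (0,1) -> (0,2) -> (1,2) -> (2,2).
Its cost is 6 + 3 + 8 + 1 + 2 = 20.

20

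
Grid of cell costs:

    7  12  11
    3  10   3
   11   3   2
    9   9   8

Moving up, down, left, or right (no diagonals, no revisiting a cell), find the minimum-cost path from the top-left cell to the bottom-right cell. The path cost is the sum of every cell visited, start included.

Path [0,0] → [1,0] → [1,1] → [1,2] → [2,2] → [3,2]: 7 + 3 + 10 + 3 + 2 + 8 = 33.

33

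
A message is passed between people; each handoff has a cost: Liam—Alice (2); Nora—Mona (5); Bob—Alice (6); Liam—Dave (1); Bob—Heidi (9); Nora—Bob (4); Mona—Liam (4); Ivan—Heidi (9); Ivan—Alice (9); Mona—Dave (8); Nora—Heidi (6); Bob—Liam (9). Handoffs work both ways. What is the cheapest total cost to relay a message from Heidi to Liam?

Some routes from Heidi to Liam:
Heidi→Bob→Liam: 9 + 9 = 18
Heidi→Nora→Bob→Alice→Liam: 6 + 4 + 6 + 2 = 18
Heidi→Nora→Bob→Liam: 6 + 4 + 9 = 19
Heidi→Nora→Mona→Liam: 6 + 5 + 4 = 15
Heidi→Bob→Alice→Liam: 9 + 6 + 2 = 17
The minimum is 15.

15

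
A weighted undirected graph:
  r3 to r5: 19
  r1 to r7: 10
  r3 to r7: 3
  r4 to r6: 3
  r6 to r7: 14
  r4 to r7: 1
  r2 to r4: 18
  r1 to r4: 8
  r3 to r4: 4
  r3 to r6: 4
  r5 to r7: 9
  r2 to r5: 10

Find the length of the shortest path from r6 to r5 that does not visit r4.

Comparing a few candidate routes:
r6 → r3 → r5: 4 + 19 = 23
r6 → r3 → r7 → r5: 4 + 3 + 9 = 16
r6 → r7 → r5: 14 + 9 = 23
The minimum is 16.

16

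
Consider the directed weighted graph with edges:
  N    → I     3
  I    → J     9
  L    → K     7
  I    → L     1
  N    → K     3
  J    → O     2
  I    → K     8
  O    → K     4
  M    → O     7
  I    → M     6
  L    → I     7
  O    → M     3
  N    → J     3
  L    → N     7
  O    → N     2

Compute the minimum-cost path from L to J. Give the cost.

10

Candidate routes:
L→I→J: 7 + 9 = 16
L→N→J: 7 + 3 = 10
L→I→M→O→N→J: 7 + 6 + 7 + 2 + 3 = 25
L→N→I→J: 7 + 3 + 9 = 19
The minimum is 10.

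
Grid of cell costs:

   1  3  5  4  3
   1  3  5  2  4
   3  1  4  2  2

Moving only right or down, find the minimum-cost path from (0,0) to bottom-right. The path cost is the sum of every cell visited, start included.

14

Cheapest: r0c0→r1c0→r1c1→r2c1→r2c2→r2c3→r2c4
  1 + 1 + 3 + 1 + 4 + 2 + 2 = 14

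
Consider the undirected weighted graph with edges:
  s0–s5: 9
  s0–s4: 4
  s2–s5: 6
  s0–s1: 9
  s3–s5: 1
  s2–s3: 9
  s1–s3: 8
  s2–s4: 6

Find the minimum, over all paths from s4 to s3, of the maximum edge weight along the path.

Paths from s4 to s3:
s4→s2→s5→s3: max(6, 6, 1) = 6
s4→s0→s5→s3: max(4, 9, 1) = 9
s4→s2→s5→s0→s1→s3: max(6, 6, 9, 9, 8) = 9
s4→s0→s1→s3: max(4, 9, 8) = 9
s4→s0→s5→s2→s3: max(4, 9, 6, 9) = 9
s4→s2→s3: max(6, 9) = 9
The minimum achievable maximum is 6.

6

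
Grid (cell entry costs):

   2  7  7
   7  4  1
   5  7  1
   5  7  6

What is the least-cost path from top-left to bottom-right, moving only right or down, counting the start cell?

One optimal route is r0c0 -> r0c1 -> r1c1 -> r1c2 -> r2c2 -> r3c2.
Its cost is 2 + 7 + 4 + 1 + 1 + 6 = 21.

21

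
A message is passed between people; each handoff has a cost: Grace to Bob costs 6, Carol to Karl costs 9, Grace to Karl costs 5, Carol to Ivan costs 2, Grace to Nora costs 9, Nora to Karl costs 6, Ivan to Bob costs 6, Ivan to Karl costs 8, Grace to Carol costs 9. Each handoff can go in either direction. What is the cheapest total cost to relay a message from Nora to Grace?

Some routes from Nora to Grace:
Nora-Karl-Grace: 6 + 5 = 11
Nora-Karl-Ivan-Carol-Grace: 6 + 8 + 2 + 9 = 25
Nora-Karl-Carol-Grace: 6 + 9 + 9 = 24
Nora-Grace: 9
Best route has total 9.

9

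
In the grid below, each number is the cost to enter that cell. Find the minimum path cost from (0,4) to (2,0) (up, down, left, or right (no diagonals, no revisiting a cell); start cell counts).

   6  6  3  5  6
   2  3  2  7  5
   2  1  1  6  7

20

Path [0,4] → [0,3] → [0,2] → [1,2] → [2,2] → [2,1] → [2,0]: 6 + 5 + 3 + 2 + 1 + 1 + 2 = 20.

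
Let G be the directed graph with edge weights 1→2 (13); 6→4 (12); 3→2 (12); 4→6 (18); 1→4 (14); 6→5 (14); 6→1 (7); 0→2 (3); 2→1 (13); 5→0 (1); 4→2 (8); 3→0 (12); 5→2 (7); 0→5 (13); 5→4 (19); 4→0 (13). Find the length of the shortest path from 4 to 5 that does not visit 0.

Routes from 4 to 5 avoiding 0:
4 -> 6 -> 5: 18 + 14 = 32
Shortest: 32.

32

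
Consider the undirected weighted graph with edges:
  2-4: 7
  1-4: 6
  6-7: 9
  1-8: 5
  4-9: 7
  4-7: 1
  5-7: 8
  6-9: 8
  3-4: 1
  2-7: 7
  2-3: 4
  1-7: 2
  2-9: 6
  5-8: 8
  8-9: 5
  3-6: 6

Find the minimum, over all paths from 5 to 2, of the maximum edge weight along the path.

Checking several routes:
5 -> 8 -> 1 -> 7 -> 2: max(8, 5, 2, 7) = 8
5 -> 8 -> 1 -> 7 -> 4 -> 2: max(8, 5, 2, 1, 7) = 8
5 -> 8 -> 1 -> 7 -> 4 -> 9 -> 2: max(8, 5, 2, 1, 7, 6) = 8
5 -> 8 -> 1 -> 7 -> 4 -> 9 -> 6 -> 3 -> 2: max(8, 5, 2, 1, 7, 8, 6, 4) = 8
Best route has worst link 8.

8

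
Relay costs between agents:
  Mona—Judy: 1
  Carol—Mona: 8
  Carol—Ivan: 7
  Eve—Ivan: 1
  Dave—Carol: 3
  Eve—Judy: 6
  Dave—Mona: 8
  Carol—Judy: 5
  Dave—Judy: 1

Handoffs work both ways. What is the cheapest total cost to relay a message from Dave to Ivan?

8

A few of the Dave→Ivan routes:
Dave → Judy → Carol → Ivan: 1 + 5 + 7 = 13
Dave → Carol → Judy → Eve → Ivan: 3 + 5 + 6 + 1 = 15
Dave → Judy → Eve → Ivan: 1 + 6 + 1 = 8
Dave → Mona → Judy → Eve → Ivan: 8 + 1 + 6 + 1 = 16
Dave → Carol → Ivan: 3 + 7 = 10
The minimum is 8.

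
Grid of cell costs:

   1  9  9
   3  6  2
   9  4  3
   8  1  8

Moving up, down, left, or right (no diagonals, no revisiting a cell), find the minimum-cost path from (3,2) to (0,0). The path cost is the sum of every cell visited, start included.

Take r3c2 → r2c2 → r1c2 → r1c1 → r1c0 → r0c0 for a total of 8 + 3 + 2 + 6 + 3 + 1 = 23.

23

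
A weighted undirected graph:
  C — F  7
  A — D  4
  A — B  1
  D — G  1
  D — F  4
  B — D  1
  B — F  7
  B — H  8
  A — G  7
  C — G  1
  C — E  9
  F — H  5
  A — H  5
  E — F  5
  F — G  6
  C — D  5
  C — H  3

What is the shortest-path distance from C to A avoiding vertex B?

6

Some routes from C to A avoiding B:
C - G - D - A: 1 + 1 + 4 = 6
C - D - A: 5 + 4 = 9
C - H - A: 3 + 5 = 8
C - G - A: 1 + 7 = 8
Shortest: 6.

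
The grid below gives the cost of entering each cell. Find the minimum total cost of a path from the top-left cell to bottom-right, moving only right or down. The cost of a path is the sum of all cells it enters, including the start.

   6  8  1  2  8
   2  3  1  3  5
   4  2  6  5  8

One optimal route is (0,0)→(1,0)→(1,1)→(1,2)→(1,3)→(1,4)→(2,4).
Its cost is 6 + 2 + 3 + 1 + 3 + 5 + 8 = 28.

28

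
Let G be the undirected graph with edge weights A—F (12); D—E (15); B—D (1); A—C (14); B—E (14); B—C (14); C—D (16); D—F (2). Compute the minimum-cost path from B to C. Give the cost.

14

Paths from B to C:
B -> E -> D -> C: 14 + 15 + 16 = 45
B -> E -> D -> F -> A -> C: 14 + 15 + 2 + 12 + 14 = 57
B -> D -> F -> A -> C: 1 + 2 + 12 + 14 = 29
B -> D -> C: 1 + 16 = 17
B -> C: 14
Shortest: 14.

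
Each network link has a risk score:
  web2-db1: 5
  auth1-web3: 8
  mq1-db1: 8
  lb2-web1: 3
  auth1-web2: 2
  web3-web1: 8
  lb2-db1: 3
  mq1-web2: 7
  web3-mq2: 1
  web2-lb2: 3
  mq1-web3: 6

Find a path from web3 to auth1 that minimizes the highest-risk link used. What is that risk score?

A few of the web3→auth1 routes:
web3-web1-lb2-db1-mq1-web2-auth1: max(8, 3, 3, 8, 7, 2) = 8
web3-web1-lb2-web2-auth1: max(8, 3, 3, 2) = 8
web3-web1-lb2-db1-web2-auth1: max(8, 3, 3, 5, 2) = 8
web3-mq1-web2-auth1: max(6, 7, 2) = 7
Best route has worst link 7.

7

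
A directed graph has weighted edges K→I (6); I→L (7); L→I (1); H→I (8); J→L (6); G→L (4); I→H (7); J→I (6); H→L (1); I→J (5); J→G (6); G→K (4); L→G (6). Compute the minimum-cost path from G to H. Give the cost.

12

Paths from G to H:
G - K - I - H: 4 + 6 + 7 = 17
G - L - I - H: 4 + 1 + 7 = 12
The minimum is 12.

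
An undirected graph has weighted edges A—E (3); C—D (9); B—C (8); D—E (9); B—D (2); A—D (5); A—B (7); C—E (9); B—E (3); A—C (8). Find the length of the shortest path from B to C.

8

A few of the B→C routes:
B→C: 8
B→E→A→C: 3 + 3 + 8 = 14
B→E→C: 3 + 9 = 12
B→D→C: 2 + 9 = 11
B→A→C: 7 + 8 = 15
Best route has total 8.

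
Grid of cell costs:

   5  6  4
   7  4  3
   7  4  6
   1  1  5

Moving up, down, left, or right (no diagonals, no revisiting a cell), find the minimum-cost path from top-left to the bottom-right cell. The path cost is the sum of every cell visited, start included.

25

Take r0c0→r0c1→r1c1→r2c1→r3c1→r3c2 for a total of 5 + 6 + 4 + 4 + 1 + 5 = 25.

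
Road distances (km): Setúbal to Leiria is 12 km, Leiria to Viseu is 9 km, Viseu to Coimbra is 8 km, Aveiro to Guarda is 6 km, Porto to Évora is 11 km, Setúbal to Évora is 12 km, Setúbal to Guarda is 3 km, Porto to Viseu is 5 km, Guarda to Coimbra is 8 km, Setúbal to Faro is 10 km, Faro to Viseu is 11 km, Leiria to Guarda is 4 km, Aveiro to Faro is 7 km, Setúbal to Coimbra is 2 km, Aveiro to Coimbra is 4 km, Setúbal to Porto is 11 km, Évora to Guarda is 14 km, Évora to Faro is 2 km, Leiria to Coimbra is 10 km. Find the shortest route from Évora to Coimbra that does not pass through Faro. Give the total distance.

14

Some routes from Évora to Coimbra avoiding Faro:
Évora -> Guarda -> Coimbra: 14 + 8 = 22
Évora -> Setúbal -> Guarda -> Coimbra: 12 + 3 + 8 = 23
Évora -> Setúbal -> Coimbra: 12 + 2 = 14
Évora -> Guarda -> Setúbal -> Coimbra: 14 + 3 + 2 = 19
Shortest: 14 km.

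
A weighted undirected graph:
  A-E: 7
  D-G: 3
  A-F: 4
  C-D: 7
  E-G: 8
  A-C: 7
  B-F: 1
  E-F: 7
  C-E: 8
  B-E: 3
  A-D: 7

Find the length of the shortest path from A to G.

10

Comparing a few candidate routes:
A → F → E → G: 4 + 7 + 8 = 19
A → D → G: 7 + 3 = 10
A → F → B → E → G: 4 + 1 + 3 + 8 = 16
A → C → D → G: 7 + 7 + 3 = 17
A → E → G: 7 + 8 = 15
The minimum is 10.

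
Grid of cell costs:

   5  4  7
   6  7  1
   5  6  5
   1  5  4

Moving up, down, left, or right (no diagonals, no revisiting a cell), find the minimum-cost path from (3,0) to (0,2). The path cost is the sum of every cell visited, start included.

Take [3,0] [3,1] [3,2] [2,2] [1,2] [0,2] for a total of 1 + 5 + 4 + 5 + 1 + 7 = 23.

23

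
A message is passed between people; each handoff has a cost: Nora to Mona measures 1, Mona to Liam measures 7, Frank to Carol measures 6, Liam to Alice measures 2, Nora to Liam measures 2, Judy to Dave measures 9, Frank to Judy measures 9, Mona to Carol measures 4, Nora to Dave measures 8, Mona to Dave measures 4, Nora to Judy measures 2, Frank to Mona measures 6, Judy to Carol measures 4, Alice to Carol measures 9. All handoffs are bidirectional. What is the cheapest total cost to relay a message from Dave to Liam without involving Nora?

11

A few of the Dave→Liam routes:
Dave→Judy→Carol→Mona→Liam: 9 + 4 + 4 + 7 = 24
Dave→Mona→Liam: 4 + 7 = 11
Dave→Mona→Carol→Alice→Liam: 4 + 4 + 9 + 2 = 19
Dave→Judy→Carol→Alice→Liam: 9 + 4 + 9 + 2 = 24
Best route has total 11.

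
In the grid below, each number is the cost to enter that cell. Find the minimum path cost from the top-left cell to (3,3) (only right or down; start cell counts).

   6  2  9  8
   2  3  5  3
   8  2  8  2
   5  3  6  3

24

One optimal route is r0c0 → r0c1 → r1c1 → r1c2 → r1c3 → r2c3 → r3c3.
Its cost is 6 + 2 + 3 + 5 + 3 + 2 + 3 = 24.
For comparison, the top-then-right route costs 33.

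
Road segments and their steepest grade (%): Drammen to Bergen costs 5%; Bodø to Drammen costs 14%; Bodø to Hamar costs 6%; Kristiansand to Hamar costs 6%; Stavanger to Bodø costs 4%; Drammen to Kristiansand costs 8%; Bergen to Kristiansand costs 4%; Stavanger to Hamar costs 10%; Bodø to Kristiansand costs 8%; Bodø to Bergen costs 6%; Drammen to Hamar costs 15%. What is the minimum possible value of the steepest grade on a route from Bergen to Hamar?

6

Checking several routes:
Bergen-Kristiansand-Bodø-Hamar: max(4, 8, 6) = 8
Bergen-Drammen-Kristiansand-Bodø-Hamar: max(5, 8, 8, 6) = 8
Bergen-Bodø-Hamar: max(6, 6) = 6
Bergen-Drammen-Kristiansand-Hamar: max(5, 8, 6) = 8
Bergen-Bodø-Kristiansand-Hamar: max(6, 8, 6) = 8
Bergen-Kristiansand-Hamar: max(4, 6) = 6
Best route has worst link 6%.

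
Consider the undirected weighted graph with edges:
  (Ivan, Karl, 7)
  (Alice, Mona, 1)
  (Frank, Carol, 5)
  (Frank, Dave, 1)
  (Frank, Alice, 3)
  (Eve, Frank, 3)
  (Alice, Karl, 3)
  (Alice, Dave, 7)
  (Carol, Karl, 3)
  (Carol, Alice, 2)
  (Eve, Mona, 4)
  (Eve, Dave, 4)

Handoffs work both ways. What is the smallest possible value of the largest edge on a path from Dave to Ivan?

7

Comparing a few candidate routes:
Dave → Eve → Frank → Carol → Alice → Karl → Ivan: max(4, 3, 5, 2, 3, 7) = 7
Dave → Eve → Mona → Alice → Frank → Carol → Karl → Ivan: max(4, 4, 1, 3, 5, 3, 7) = 7
Dave → Eve → Frank → Alice → Carol → Karl → Ivan: max(4, 3, 3, 2, 3, 7) = 7
Dave → Eve → Frank → Alice → Karl → Ivan: max(4, 3, 3, 3, 7) = 7
Dave → Eve → Mona → Alice → Karl → Ivan: max(4, 4, 1, 3, 7) = 7
Dave → Eve → Mona → Alice → Carol → Karl → Ivan: max(4, 4, 1, 2, 3, 7) = 7
Smallest bottleneck: 7.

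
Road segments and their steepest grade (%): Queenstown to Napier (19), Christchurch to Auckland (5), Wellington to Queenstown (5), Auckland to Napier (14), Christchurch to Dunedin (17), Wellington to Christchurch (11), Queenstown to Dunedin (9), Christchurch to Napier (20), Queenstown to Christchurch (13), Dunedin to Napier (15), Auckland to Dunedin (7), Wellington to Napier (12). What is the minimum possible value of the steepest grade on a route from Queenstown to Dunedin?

9

A few of the Queenstown→Dunedin routes:
Queenstown-Wellington-Christchurch-Auckland-Dunedin: max(5, 11, 5, 7) = 11
Queenstown-Dunedin: max(9) = 9
Queenstown-Christchurch-Auckland-Dunedin: max(13, 5, 7) = 13
Queenstown-Wellington-Napier-Auckland-Dunedin: max(5, 12, 14, 7) = 14
Best route has worst link 9%.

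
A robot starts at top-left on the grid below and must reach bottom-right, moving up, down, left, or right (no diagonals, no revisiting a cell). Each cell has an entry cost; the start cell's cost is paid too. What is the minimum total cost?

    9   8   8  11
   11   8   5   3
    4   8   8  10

Path (0,0) -> (0,1) -> (0,2) -> (1,2) -> (1,3) -> (2,3): 9 + 8 + 8 + 5 + 3 + 10 = 43.

43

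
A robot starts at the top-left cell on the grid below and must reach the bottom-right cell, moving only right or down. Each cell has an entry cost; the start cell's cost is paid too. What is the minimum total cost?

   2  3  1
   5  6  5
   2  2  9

One optimal route is r0c0 r0c1 r0c2 r1c2 r2c2.
Its cost is 2 + 3 + 1 + 5 + 9 = 20.

20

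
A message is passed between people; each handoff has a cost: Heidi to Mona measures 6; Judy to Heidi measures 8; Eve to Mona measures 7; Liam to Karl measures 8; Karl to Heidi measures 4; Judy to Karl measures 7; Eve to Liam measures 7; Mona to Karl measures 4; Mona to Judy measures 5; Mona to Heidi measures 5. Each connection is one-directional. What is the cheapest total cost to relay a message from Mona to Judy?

5

Candidate routes:
Mona -> Judy: 5
Best route has total 5.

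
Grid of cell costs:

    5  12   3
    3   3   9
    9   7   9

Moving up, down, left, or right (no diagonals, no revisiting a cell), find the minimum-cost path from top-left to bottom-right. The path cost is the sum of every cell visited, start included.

Path [0,0]→[1,0]→[1,1]→[2,1]→[2,2]: 5 + 3 + 3 + 7 + 9 = 27.

27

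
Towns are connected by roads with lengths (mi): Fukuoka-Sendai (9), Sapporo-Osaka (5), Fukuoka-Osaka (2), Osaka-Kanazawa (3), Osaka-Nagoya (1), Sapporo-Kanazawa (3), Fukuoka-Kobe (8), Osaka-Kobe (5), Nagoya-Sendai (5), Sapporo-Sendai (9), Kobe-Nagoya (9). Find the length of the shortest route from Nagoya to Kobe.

6

A few of the Nagoya→Kobe routes:
Nagoya-Kobe: 9
Nagoya-Osaka-Fukuoka-Kobe: 1 + 2 + 8 = 11
Nagoya-Osaka-Kobe: 1 + 5 = 6
The minimum is 6 mi.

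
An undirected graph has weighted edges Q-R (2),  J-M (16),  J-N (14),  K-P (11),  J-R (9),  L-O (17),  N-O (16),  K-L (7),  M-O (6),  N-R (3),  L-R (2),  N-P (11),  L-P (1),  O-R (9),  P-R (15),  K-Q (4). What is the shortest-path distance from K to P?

8

Checking several routes:
K → P: 11
K → Q → R → N → P: 4 + 2 + 3 + 11 = 20
K → Q → R → L → P: 4 + 2 + 2 + 1 = 9
K → L → P: 7 + 1 = 8
Best route has total 8.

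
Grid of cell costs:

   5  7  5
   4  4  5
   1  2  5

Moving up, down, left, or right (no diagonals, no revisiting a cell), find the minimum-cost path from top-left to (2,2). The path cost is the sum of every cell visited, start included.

17

Best path: [0,0] [1,0] [2,0] [2,1] [2,2]
Cost: 5 + 4 + 1 + 2 + 5 = 17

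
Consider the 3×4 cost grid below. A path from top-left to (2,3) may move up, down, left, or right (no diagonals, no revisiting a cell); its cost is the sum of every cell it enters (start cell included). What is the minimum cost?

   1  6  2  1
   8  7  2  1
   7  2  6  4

One optimal route is r0c0→r0c1→r0c2→r0c3→r1c3→r2c3.
Its cost is 1 + 6 + 2 + 1 + 1 + 4 = 15.

15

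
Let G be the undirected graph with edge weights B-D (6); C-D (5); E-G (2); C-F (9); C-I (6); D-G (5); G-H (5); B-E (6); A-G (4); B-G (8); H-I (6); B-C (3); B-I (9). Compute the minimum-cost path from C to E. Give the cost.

A few of the C→E routes:
C - B - E: 3 + 6 = 9
C - B - G - E: 3 + 8 + 2 = 13
C - D - G - E: 5 + 5 + 2 = 12
Shortest: 9.

9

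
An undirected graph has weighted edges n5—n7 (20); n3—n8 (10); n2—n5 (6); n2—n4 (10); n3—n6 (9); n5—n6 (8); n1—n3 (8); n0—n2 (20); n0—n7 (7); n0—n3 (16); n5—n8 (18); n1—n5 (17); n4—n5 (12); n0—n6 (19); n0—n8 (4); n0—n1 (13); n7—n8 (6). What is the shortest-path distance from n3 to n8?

Some routes from n3 to n8:
n3 - n0 - n8: 16 + 4 = 20
n3 - n1 - n0 - n8: 8 + 13 + 4 = 25
n3 - n0 - n7 - n8: 16 + 7 + 6 = 29
n3 - n6 - n0 - n8: 9 + 19 + 4 = 32
n3 - n8: 10
n3 - n1 - n0 - n7 - n8: 8 + 13 + 7 + 6 = 34
Best route has total 10.

10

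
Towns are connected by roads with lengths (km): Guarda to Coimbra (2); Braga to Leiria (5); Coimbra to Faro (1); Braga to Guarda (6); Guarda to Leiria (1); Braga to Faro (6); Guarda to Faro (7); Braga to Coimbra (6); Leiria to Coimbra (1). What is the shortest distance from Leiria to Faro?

Checking several routes:
Leiria→Guarda→Faro: 1 + 7 = 8
Leiria→Coimbra→Faro: 1 + 1 = 2
Leiria→Coimbra→Guarda→Faro: 1 + 2 + 7 = 10
Leiria→Guarda→Coimbra→Faro: 1 + 2 + 1 = 4
Leiria→Braga→Faro: 5 + 6 = 11
Best route has total 2 km.

2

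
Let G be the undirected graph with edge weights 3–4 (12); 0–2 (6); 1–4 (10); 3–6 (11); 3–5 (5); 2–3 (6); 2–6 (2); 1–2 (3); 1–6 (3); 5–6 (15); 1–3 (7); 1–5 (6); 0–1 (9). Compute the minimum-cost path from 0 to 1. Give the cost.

9

A few of the 0→1 routes:
0 - 2 - 6 - 1: 6 + 2 + 3 = 11
0 - 2 - 3 - 1: 6 + 6 + 7 = 19
0 - 2 - 1: 6 + 3 = 9
0 - 1: 9
Best route has total 9.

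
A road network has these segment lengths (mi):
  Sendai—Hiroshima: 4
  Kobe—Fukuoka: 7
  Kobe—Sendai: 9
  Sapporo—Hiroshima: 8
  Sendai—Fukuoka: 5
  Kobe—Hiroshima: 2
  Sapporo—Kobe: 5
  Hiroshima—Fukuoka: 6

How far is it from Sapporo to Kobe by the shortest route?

5

Candidate routes:
Sapporo → Hiroshima → Sendai → Fukuoka → Kobe: 8 + 4 + 5 + 7 = 24
Sapporo → Hiroshima → Kobe: 8 + 2 = 10
Sapporo → Hiroshima → Fukuoka → Kobe: 8 + 6 + 7 = 21
Sapporo → Hiroshima → Sendai → Kobe: 8 + 4 + 9 = 21
Sapporo → Hiroshima → Fukuoka → Sendai → Kobe: 8 + 6 + 5 + 9 = 28
Sapporo → Kobe: 5
Best route has total 5 mi.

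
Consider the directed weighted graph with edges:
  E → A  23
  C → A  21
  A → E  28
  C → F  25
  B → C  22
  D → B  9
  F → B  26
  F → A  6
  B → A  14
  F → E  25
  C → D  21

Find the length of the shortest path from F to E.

Routes from F to E:
F-A-E: 6 + 28 = 34
F-E: 25
F-B-A-E: 26 + 14 + 28 = 68
F-B-C-A-E: 26 + 22 + 21 + 28 = 97
Best route has total 25.

25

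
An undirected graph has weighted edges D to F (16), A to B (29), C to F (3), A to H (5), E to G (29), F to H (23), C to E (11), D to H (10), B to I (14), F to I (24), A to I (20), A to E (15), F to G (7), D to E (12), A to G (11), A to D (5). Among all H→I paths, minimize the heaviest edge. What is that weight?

A few of the H→I routes:
H -> D -> F -> G -> A -> I: max(10, 16, 7, 11, 20) = 20
H -> D -> E -> C -> F -> G -> A -> I: max(10, 12, 11, 3, 7, 11, 20) = 20
H -> D -> A -> I: max(10, 5, 20) = 20
H -> A -> I: max(5, 20) = 20
H -> D -> E -> A -> I: max(10, 12, 15, 20) = 20
H -> D -> F -> C -> E -> A -> I: max(10, 16, 3, 11, 15, 20) = 20
Smallest bottleneck: 20.

20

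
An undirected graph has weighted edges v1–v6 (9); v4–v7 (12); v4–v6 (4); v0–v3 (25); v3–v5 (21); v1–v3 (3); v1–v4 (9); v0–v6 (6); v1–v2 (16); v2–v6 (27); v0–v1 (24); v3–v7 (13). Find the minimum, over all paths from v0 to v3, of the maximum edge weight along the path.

9

A few of the v0→v3 routes:
v0 → v1 → v4 → v7 → v3: max(24, 9, 12, 13) = 24
v0 → v6 → v1 → v3: max(6, 9, 3) = 9
v0 → v6 → v4 → v1 → v3: max(6, 4, 9, 3) = 9
v0 → v6 → v4 → v7 → v3: max(6, 4, 12, 13) = 13
v0 → v6 → v1 → v4 → v7 → v3: max(6, 9, 9, 12, 13) = 13
v0 → v1 → v6 → v4 → v7 → v3: max(24, 9, 4, 12, 13) = 24
The minimum achievable maximum is 9.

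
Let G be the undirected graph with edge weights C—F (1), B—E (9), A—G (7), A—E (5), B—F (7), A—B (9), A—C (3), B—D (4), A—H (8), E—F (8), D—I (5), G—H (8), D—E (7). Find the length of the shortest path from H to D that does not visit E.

21

Paths from H to D avoiding E:
H-A-B-D: 8 + 9 + 4 = 21
H-A-C-F-B-D: 8 + 3 + 1 + 7 + 4 = 23
H-G-A-C-F-B-D: 8 + 7 + 3 + 1 + 7 + 4 = 30
H-G-A-B-D: 8 + 7 + 9 + 4 = 28
Best route has total 21.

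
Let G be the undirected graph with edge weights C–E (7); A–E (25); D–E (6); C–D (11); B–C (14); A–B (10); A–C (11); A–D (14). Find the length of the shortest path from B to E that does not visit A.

Candidate routes:
B-C-E: 14 + 7 = 21
B-C-D-E: 14 + 11 + 6 = 31
The minimum is 21.

21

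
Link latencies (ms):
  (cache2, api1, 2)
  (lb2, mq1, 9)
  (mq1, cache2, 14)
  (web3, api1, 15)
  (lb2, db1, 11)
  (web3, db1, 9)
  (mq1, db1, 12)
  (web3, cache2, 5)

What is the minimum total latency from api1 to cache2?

Comparing a few candidate routes:
api1-web3-cache2: 15 + 5 = 20
api1-cache2: 2
api1-web3-db1-mq1-cache2: 15 + 9 + 12 + 14 = 50
Best route has total 2 ms.

2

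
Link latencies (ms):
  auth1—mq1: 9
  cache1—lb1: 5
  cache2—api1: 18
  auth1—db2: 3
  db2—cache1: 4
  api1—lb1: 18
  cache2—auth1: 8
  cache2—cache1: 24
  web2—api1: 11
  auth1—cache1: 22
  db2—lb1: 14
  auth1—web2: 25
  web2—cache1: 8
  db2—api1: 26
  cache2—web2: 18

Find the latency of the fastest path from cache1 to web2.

Some routes from cache1 to web2:
cache1 - db2 - auth1 - web2: 4 + 3 + 25 = 32
cache1 - db2 - api1 - web2: 4 + 26 + 11 = 41
cache1 - db2 - auth1 - cache2 - web2: 4 + 3 + 8 + 18 = 33
cache1 - cache2 - web2: 24 + 18 = 42
cache1 - lb1 - api1 - web2: 5 + 18 + 11 = 34
cache1 - web2: 8
The minimum is 8 ms.

8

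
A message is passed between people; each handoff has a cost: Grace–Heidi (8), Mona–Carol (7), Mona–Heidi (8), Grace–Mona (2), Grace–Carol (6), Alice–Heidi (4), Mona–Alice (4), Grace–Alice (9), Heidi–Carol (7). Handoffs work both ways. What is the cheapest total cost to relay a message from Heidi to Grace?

Checking several routes:
Heidi → Grace: 8
Heidi → Alice → Mona → Grace: 4 + 4 + 2 = 10
Heidi → Carol → Grace: 7 + 6 = 13
Heidi → Mona → Grace: 8 + 2 = 10
Best route has total 8.

8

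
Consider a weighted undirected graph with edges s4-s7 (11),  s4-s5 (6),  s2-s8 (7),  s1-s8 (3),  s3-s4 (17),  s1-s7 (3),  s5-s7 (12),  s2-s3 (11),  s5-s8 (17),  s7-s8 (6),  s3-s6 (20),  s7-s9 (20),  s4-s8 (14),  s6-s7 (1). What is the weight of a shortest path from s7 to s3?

21

Comparing a few candidate routes:
s7 -> s6 -> s3: 1 + 20 = 21
s7 -> s5 -> s4 -> s3: 12 + 6 + 17 = 35
s7 -> s4 -> s3: 11 + 17 = 28
s7 -> s1 -> s8 -> s2 -> s3: 3 + 3 + 7 + 11 = 24
s7 -> s8 -> s2 -> s3: 6 + 7 + 11 = 24
s7 -> s1 -> s8 -> s4 -> s3: 3 + 3 + 14 + 17 = 37
Shortest: 21.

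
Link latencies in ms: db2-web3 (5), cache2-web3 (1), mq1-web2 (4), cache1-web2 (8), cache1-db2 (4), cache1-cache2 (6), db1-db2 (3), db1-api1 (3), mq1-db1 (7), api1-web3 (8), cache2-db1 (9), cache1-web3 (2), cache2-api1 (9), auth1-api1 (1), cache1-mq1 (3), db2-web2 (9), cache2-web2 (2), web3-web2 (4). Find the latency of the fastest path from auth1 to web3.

9

A few of the auth1→web3 routes:
auth1 -> api1 -> db1 -> cache2 -> web3: 1 + 3 + 9 + 1 = 14
auth1 -> api1 -> db1 -> db2 -> web3: 1 + 3 + 3 + 5 = 12
auth1 -> api1 -> db1 -> db2 -> cache1 -> web3: 1 + 3 + 3 + 4 + 2 = 13
auth1 -> api1 -> cache2 -> web3: 1 + 9 + 1 = 11
auth1 -> api1 -> web3: 1 + 8 = 9
auth1 -> api1 -> db1 -> mq1 -> cache1 -> web3: 1 + 3 + 7 + 3 + 2 = 16
Shortest: 9 ms.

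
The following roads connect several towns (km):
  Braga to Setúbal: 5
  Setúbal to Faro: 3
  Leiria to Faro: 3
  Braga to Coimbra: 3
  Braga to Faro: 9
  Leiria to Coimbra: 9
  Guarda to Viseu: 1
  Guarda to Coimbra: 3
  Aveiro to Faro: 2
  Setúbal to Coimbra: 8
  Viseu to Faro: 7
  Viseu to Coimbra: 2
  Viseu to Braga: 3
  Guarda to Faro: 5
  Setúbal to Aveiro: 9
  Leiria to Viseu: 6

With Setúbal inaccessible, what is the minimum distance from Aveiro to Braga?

11

Checking several routes:
Aveiro-Faro-Viseu-Braga: 2 + 7 + 3 = 12
Aveiro-Faro-Braga: 2 + 9 = 11
Aveiro-Faro-Guarda-Viseu-Braga: 2 + 5 + 1 + 3 = 11
The minimum is 11 km.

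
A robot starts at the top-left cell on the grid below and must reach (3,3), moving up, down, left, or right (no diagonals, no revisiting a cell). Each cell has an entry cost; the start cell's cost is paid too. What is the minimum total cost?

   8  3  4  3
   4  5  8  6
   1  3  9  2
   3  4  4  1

25

Best path: (0,0) (1,0) (2,0) (2,1) (3,1) (3,2) (3,3)
Cost: 8 + 4 + 1 + 3 + 4 + 4 + 1 = 25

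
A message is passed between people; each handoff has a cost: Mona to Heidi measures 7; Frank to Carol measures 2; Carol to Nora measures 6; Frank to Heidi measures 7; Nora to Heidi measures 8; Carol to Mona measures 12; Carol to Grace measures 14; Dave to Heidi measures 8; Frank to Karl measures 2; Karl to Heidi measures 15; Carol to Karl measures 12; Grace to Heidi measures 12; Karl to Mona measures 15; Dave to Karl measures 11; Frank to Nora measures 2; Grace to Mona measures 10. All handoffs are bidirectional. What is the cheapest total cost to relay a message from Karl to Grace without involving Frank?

25

Some routes from Karl to Grace avoiding Frank:
Karl → Mona → Grace: 15 + 10 = 25
Karl → Carol → Grace: 12 + 14 = 26
Karl → Heidi → Grace: 15 + 12 = 27
Best route has total 25.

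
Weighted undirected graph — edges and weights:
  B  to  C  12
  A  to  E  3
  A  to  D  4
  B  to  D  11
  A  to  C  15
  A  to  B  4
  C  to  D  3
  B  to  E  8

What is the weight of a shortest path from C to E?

10

Comparing a few candidate routes:
C → D → A → E: 3 + 4 + 3 = 10
C → D → A → B → E: 3 + 4 + 4 + 8 = 19
C → A → E: 15 + 3 = 18
C → B → A → E: 12 + 4 + 3 = 19
The minimum is 10.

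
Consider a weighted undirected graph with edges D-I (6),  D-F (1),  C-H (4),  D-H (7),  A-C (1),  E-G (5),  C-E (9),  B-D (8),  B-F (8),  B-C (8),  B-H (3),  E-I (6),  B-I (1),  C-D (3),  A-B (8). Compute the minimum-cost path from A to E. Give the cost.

10

Some routes from A to E:
A→C→H→B→I→E: 1 + 4 + 3 + 1 + 6 = 15
A→C→B→I→E: 1 + 8 + 1 + 6 = 16
A→C→D→I→E: 1 + 3 + 6 + 6 = 16
A→B→I→E: 8 + 1 + 6 = 15
A→C→E: 1 + 9 = 10
A→C→D→B→I→E: 1 + 3 + 8 + 1 + 6 = 19
Shortest: 10.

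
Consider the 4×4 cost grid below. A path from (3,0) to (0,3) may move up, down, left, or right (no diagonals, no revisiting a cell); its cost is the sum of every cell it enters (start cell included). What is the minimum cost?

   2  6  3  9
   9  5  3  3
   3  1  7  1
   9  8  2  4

33

One optimal route is r3c0 -> r2c0 -> r2c1 -> r1c1 -> r1c2 -> r0c2 -> r0c3.
Its cost is 9 + 3 + 1 + 5 + 3 + 3 + 9 = 33.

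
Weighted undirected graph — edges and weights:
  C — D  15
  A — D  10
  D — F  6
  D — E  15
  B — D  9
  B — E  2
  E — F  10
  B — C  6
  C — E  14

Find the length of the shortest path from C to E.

Checking several routes:
C -> D -> B -> E: 15 + 9 + 2 = 26
C -> E: 14
C -> B -> E: 6 + 2 = 8
Shortest: 8.

8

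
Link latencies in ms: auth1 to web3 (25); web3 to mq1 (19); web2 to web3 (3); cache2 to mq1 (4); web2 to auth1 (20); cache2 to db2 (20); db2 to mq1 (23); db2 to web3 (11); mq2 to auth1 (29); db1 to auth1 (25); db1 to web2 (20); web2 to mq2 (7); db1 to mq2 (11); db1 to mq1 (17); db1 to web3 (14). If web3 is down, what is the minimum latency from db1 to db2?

40

Candidate routes:
db1→mq1→db2: 17 + 23 = 40
db1→mq1→cache2→db2: 17 + 4 + 20 = 41
Shortest: 40 ms.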